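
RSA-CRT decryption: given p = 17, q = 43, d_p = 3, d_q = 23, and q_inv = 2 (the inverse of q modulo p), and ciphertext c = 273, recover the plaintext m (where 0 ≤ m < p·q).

698

m₁ = c^(d_p) mod p: c ≡ 1 (mod 17), and 1^3 mod 17 = 1.
m₂ = c^(d_q) mod q: c ≡ 15 (mod 43), and 15^23 mod 43 = 10.
h = q_inv·(m₁ − m₂) mod p = 2·(1 − 10) mod 17 = 16.
m = m₂ + h·q = 10 + 16·43 = 698.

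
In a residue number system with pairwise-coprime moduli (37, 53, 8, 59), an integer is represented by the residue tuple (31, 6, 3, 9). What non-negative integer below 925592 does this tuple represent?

From x ≡ 31 (mod 37) write x = 31 + 37t. Substituting into x ≡ 6 (mod 53) gives 37t ≡ 28 (mod 53), and since 37⁻¹ ≡ 43 (mod 53), t ≡ 38. Hence x ≡ 31 + 37·38 = 1437 (mod 1961).
From x ≡ 1437 (mod 1961) write x = 1437 + 1961t. Substituting into x ≡ 3 (mod 8) gives 1961t ≡ 6 (mod 8), and since 1⁻¹ ≡ 1 (mod 8), t ≡ 6. Hence x ≡ 1437 + 1961·6 = 13203 (mod 15688).
From x ≡ 13203 (mod 15688) write x = 13203 + 15688t. Substituting into x ≡ 9 (mod 59) gives 15688t ≡ 22 (mod 59), and since 53⁻¹ ≡ 49 (mod 59), t ≡ 16. Hence x ≡ 13203 + 15688·16 = 264211 (mod 925592).

264211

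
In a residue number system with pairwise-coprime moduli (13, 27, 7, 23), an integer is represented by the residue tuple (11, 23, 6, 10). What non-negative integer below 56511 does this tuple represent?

16547

The moduli are pairwise coprime; N = 13·27·7·23 = 56511.
N/13 = 4347; 4347 ≡ 5 (mod 13); 5·8 ≡ 1, so inverse 8.
N/27 = 2093; 2093 ≡ 14 (mod 27); 14·2 ≡ 1, so inverse 2.
N/7 = 8073; 8073 ≡ 2 (mod 7); 2·4 ≡ 1, so inverse 4.
N/23 = 2457; 2457 ≡ 19 (mod 23); 19·17 ≡ 1, so inverse 17.
x ≡ 11·4347·8 + 23·2093·2 + 6·8073·4 + 10·2457·17 = 1090256.
1090256 mod 56511 = 16547.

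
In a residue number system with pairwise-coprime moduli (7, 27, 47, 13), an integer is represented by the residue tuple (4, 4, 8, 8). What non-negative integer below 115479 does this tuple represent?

62941

The moduli are pairwise coprime; N = 7·27·47·13 = 115479.
N/7 = 16497; 16497 ≡ 5 (mod 7); 5·3 ≡ 1, so inverse 3.
N/27 = 4277; 4277 ≡ 11 (mod 27); 11·5 ≡ 1, so inverse 5.
N/47 = 2457; 2457 ≡ 13 (mod 47); 13·29 ≡ 1, so inverse 29.
N/13 = 8883; 8883 ≡ 4 (mod 13); 4·10 ≡ 1, so inverse 10.
x ≡ 4·16497·3 + 4·4277·5 + 8·2457·29 + 8·8883·10 = 1564168.
1564168 mod 115479 = 62941.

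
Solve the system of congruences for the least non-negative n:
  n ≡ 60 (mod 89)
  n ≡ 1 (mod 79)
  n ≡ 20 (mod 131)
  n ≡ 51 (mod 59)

From n ≡ 60 (mod 89) write n = 60 + 89t. Substituting into n ≡ 1 (mod 79) gives 89t ≡ 20 (mod 79), and since 10⁻¹ ≡ 8 (mod 79), t ≡ 2. Hence n ≡ 60 + 89·2 = 238 (mod 7031).
From n ≡ 238 (mod 7031) write n = 238 + 7031t. Substituting into n ≡ 20 (mod 131) gives 7031t ≡ 44 (mod 131), and since 88⁻¹ ≡ 67 (mod 131), t ≡ 66. Hence n ≡ 238 + 7031·66 = 464284 (mod 921061).
From n ≡ 464284 (mod 921061) write n = 464284 + 921061t. Substituting into n ≡ 51 (mod 59) gives 921061t ≡ 38 (mod 59), and since 12⁻¹ ≡ 5 (mod 59), t ≡ 13. Hence n ≡ 464284 + 921061·13 = 12438077 (mod 54342599).

12438077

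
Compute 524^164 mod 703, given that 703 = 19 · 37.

Mod 19: 524 ≡ 11; by Fermat, exponent reduces to 164 mod 18 = 2; 11^2 ≡ 7 (mod 19).
Mod 37: 524 ≡ 6; by Fermat, exponent reduces to 164 mod 36 = 20; 6^20 ≡ 1 (mod 37).
Combine by CRT: x ≡ 7 (mod 19), x ≡ 1 (mod 37) ⇒ x ≡ 482 (mod 703).

482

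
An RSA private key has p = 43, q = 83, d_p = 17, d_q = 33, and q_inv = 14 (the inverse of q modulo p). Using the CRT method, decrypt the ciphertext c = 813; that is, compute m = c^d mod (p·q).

m₁ = c^(d_p) mod p: c ≡ 39 (mod 43), and 39^17 mod 43 = 22.
m₂ = c^(d_q) mod q: c ≡ 66 (mod 83), and 66^33 mod 83 = 8.
h = q_inv·(m₁ − m₂) mod p = 14·(22 − 8) mod 43 = 24.
m = m₂ + h·q = 8 + 24·83 = 2000.

2000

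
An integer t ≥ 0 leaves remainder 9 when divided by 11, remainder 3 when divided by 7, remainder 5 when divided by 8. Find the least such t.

493

From t ≡ 9 (mod 11) write t = 9 + 11s. Substituting into t ≡ 3 (mod 7) gives 11s ≡ 1 (mod 7), and since 4⁻¹ ≡ 2 (mod 7), s ≡ 2. Hence t ≡ 9 + 11·2 = 31 (mod 77).
From t ≡ 31 (mod 77) write t = 31 + 77s. Substituting into t ≡ 5 (mod 8) gives 77s ≡ 6 (mod 8), and since 5⁻¹ ≡ 5 (mod 8), s ≡ 6. Hence t ≡ 31 + 77·6 = 493 (mod 616).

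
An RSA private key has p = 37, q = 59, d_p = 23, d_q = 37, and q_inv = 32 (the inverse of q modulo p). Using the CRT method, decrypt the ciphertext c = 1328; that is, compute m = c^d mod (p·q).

m₁ = c^(d_p) mod p: c ≡ 33 (mod 37), and 33^23 mod 37 = 12.
m₂ = c^(d_q) mod q: c ≡ 30 (mod 59), and 30^37 mod 59 = 56.
h = q_inv·(m₁ − m₂) mod p = 32·(12 − 56) mod 37 = 35.
m = m₂ + h·q = 56 + 35·59 = 2121.

2121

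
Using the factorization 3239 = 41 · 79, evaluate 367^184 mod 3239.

1205

Mod 41: 367 ≡ 39; by Fermat, exponent reduces to 184 mod 40 = 24; 39^24 ≡ 16 (mod 41).
Mod 79: 367 ≡ 51; by Fermat, exponent reduces to 184 mod 78 = 28; 51^28 ≡ 20 (mod 79).
Combine by CRT: x ≡ 16 (mod 41), x ≡ 20 (mod 79) ⇒ x ≡ 1205 (mod 3239).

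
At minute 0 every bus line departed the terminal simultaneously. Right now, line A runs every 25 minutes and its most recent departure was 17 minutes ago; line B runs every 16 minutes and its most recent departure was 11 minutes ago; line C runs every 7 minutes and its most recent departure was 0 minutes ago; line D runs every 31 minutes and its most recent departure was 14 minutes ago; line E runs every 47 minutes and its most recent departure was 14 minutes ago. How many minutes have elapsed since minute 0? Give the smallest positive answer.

3539067

The moduli are pairwise coprime; N = 25·16·7·31·47 = 4079600.
N/25 = 163184; 163184 ≡ 9 (mod 25); 9·14 ≡ 1, so inverse 14.
N/16 = 254975; 254975 ≡ 15 (mod 16); 15·15 ≡ 1, so inverse 15.
N/7 = 582800; 582800 ≡ 1 (mod 7), inverse 1.
N/31 = 131600; 131600 ≡ 5 (mod 31); 5·25 ≡ 1, so inverse 25.
N/47 = 86800; 86800 ≡ 38 (mod 47); 38·26 ≡ 1, so inverse 26.
t ≡ 17·163184·14 + 11·254975·15 + 0·582800·1 + 14·131600·25 + 14·86800·26 = 158563867.
158563867 mod 4079600 = 3539067.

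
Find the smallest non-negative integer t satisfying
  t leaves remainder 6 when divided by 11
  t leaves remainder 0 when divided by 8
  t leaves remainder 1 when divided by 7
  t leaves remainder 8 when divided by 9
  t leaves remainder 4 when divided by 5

17144

Combine the congruences pairwise.
From t ≡ 6 (mod 11) write t = 6 + 11s. Substituting into t ≡ 0 (mod 8) gives 11s ≡ 2 (mod 8), and since 3⁻¹ ≡ 3 (mod 8), s ≡ 6. Hence t ≡ 6 + 11·6 = 72 (mod 88).
From t ≡ 72 (mod 88) write t = 72 + 88s. Substituting into t ≡ 1 (mod 7) gives 88s ≡ 6 (mod 7), and since 4⁻¹ ≡ 2 (mod 7), s ≡ 5. Hence t ≡ 72 + 88·5 = 512 (mod 616).
From t ≡ 512 (mod 616) write t = 512 + 616s. Substituting into t ≡ 8 (mod 9) gives 616s ≡ 0 (mod 9), and since 4⁻¹ ≡ 7 (mod 9), s ≡ 0. Hence t ≡ 512 + 616·0 = 512 (mod 5544).
From t ≡ 512 (mod 5544) write t = 512 + 5544s. Substituting into t ≡ 4 (mod 5) gives 5544s ≡ 2 (mod 5), and since 4⁻¹ ≡ 4 (mod 5), s ≡ 3. Hence t ≡ 512 + 5544·3 = 17144 (mod 27720).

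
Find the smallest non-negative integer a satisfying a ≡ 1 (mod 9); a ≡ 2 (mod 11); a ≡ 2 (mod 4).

The moduli are pairwise coprime; N = 9·11·4 = 396.
N/9 = 44; 44 ≡ 8 (mod 9); 8·8 ≡ 1, so inverse 8.
N/11 = 36; 36 ≡ 3 (mod 11); 3·4 ≡ 1, so inverse 4.
N/4 = 99; 99 ≡ 3 (mod 4); 3·3 ≡ 1, so inverse 3.
a ≡ 1·44·8 + 2·36·4 + 2·99·3 = 1234.
1234 mod 396 = 46.

46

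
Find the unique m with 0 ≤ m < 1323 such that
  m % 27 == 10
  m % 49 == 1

442

Combine the congruences pairwise.
From m ≡ 10 (mod 27) write m = 10 + 27t. Substituting into m ≡ 1 (mod 49) gives 27t ≡ 40 (mod 49), and since 27⁻¹ ≡ 20 (mod 49), t ≡ 16. Hence m ≡ 10 + 27·16 = 442 (mod 1323).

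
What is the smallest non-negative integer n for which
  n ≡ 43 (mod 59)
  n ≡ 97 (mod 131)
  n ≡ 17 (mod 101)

From n ≡ 43 (mod 59) write n = 43 + 59t. Substituting into n ≡ 97 (mod 131) gives 59t ≡ 54 (mod 131), and since 59⁻¹ ≡ 20 (mod 131), t ≡ 32. Hence n ≡ 43 + 59·32 = 1931 (mod 7729).
From n ≡ 1931 (mod 7729) write n = 1931 + 7729t. Substituting into n ≡ 17 (mod 101) gives 7729t ≡ 5 (mod 101), and since 53⁻¹ ≡ 61 (mod 101), t ≡ 2. Hence n ≡ 1931 + 7729·2 = 17389 (mod 780629).

17389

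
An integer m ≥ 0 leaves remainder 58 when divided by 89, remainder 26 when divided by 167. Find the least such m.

From m ≡ 58 (mod 89) write m = 58 + 89t. Substituting into m ≡ 26 (mod 167) gives 89t ≡ 135 (mod 167), and since 89⁻¹ ≡ 152 (mod 167), t ≡ 146. Hence m ≡ 58 + 89·146 = 13052 (mod 14863).

13052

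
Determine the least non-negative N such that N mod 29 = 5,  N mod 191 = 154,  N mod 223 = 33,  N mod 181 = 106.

The moduli are pairwise coprime; M = 29·191·223·181 = 223570657.
M/29 = 7709333; 7709333 ≡ 2 (mod 29); 2·15 ≡ 1, so inverse 15.
M/191 = 1170527; 1170527 ≡ 79 (mod 191); 79·162 ≡ 1, so inverse 162.
M/223 = 1002559; 1002559 ≡ 174 (mod 223); 174·91 ≡ 1, so inverse 91.
M/181 = 1235197; 1235197 ≡ 53 (mod 181); 53·41 ≡ 1, so inverse 41.
N ≡ 5·7709333·15 + 154·1170527·162 + 33·1002559·91 + 106·1235197·41 = 38159358410.
38159358410 mod 223570657 = 152346720.

152346720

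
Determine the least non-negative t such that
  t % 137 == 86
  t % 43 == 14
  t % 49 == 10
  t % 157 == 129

5053331

From t ≡ 86 (mod 137) write t = 86 + 137s. Substituting into t ≡ 14 (mod 43) gives 137s ≡ 14 (mod 43), and since 8⁻¹ ≡ 27 (mod 43), s ≡ 34. Hence t ≡ 86 + 137·34 = 4744 (mod 5891).
From t ≡ 4744 (mod 5891) write t = 4744 + 5891s. Substituting into t ≡ 10 (mod 49) gives 5891s ≡ 19 (mod 49), and since 11⁻¹ ≡ 9 (mod 49), s ≡ 24. Hence t ≡ 4744 + 5891·24 = 146128 (mod 288659).
From t ≡ 146128 (mod 288659) write t = 146128 + 288659s. Substituting into t ≡ 129 (mod 157) gives 288659s ≡ 11 (mod 157), and since 93⁻¹ ≡ 130 (mod 157), s ≡ 17. Hence t ≡ 146128 + 288659·17 = 5053331 (mod 45319463).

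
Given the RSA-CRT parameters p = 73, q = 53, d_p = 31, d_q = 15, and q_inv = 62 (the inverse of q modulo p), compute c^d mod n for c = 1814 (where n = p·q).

556

m₁ = c^(d_p) mod p: c ≡ 62 (mod 73), and 62^31 mod 73 = 45.
m₂ = c^(d_q) mod q: c ≡ 12 (mod 53), and 12^15 mod 53 = 26.
h = q_inv·(m₁ − m₂) mod p = 62·(45 − 26) mod 73 = 10.
m = m₂ + h·q = 26 + 10·53 = 556.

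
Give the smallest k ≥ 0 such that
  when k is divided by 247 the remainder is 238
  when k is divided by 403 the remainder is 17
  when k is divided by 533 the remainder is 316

gcd(247, 403) = 13 and 13 | (17 − 238), so the pair is consistent; merging gives k ≡ 1226 (mod 7657), where 7657 = lcm(247, 403).
gcd(7657, 533) = 13 and 13 | (316 − 1226), so the pair is consistent; merging gives k ≡ 70139 (mod 313937), where 313937 = lcm(7657, 533).
The solution is unique modulo lcm(247, 403, 533) = 313937.

70139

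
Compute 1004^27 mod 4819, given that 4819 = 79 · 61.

Mod 79: 1004 ≡ 56; 56^27 ≡ 78 (mod 79).
Mod 61: 1004 ≡ 28; 28^27 ≡ 23 (mod 61).
Combine by CRT: x ≡ 78 (mod 79), x ≡ 23 (mod 61) ⇒ x ≡ 3317 (mod 4819).

3317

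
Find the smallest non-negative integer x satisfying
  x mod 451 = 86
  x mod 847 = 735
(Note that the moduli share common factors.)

gcd(451, 847) = 11 and 11 | (735 − 86), so the pair is consistent; merging gives x ≡ 17675 (mod 34727), where 34727 = lcm(451, 847).
The solution is unique modulo lcm(451, 847) = 34727.

17675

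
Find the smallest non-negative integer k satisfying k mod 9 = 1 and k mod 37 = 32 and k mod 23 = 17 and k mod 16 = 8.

From k ≡ 1 (mod 9) write k = 1 + 9t. Substituting into k ≡ 32 (mod 37) gives 9t ≡ 31 (mod 37), and since 9⁻¹ ≡ 33 (mod 37), t ≡ 24. Hence k ≡ 1 + 9·24 = 217 (mod 333).
From k ≡ 217 (mod 333) write k = 217 + 333t. Substituting into k ≡ 17 (mod 23) gives 333t ≡ 7 (mod 23), and since 11⁻¹ ≡ 21 (mod 23), t ≡ 9. Hence k ≡ 217 + 333·9 = 3214 (mod 7659).
From k ≡ 3214 (mod 7659) write k = 3214 + 7659t. Substituting into k ≡ 8 (mod 16) gives 7659t ≡ 10 (mod 16), and since 11⁻¹ ≡ 3 (mod 16), t ≡ 14. Hence k ≡ 3214 + 7659·14 = 110440 (mod 122544).

110440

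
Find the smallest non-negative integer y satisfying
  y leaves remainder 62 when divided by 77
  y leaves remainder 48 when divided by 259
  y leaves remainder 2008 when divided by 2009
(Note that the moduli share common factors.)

gcd(77, 259) = 7 and 7 | (48 − 62), so the pair is consistent; merging gives y ≡ 1602 (mod 2849), where 2849 = lcm(77, 259).
gcd(2849, 2009) = 7 and 7 | (2008 − 1602), so the pair is consistent; merging gives y ≡ 725248 (mod 817663), where 817663 = lcm(2849, 2009).
The solution is unique modulo lcm(77, 259, 2009) = 817663.

725248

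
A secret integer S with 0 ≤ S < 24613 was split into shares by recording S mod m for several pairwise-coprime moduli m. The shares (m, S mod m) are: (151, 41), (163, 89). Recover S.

Combine the congruences pairwise.
From S ≡ 41 (mod 151) write S = 41 + 151t. Substituting into S ≡ 89 (mod 163) gives 151t ≡ 48 (mod 163), and since 151⁻¹ ≡ 95 (mod 163), t ≡ 159. Hence S ≡ 41 + 151·159 = 24050 (mod 24613).

24050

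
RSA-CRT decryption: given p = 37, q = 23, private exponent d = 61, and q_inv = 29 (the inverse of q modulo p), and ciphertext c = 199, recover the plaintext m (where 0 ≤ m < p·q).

125

d_p = d mod (p−1) = 61 mod 36 = 25; d_q = d mod (q−1) = 17.
m₁ = c^(d_p) mod p: c ≡ 14 (mod 37), and 14^25 mod 37 = 14.
m₂ = c^(d_q) mod q: c ≡ 15 (mod 23), and 15^17 mod 23 = 10.
h = q_inv·(m₁ − m₂) mod p = 29·(14 − 10) mod 37 = 5.
m = m₂ + h·q = 10 + 5·23 = 125.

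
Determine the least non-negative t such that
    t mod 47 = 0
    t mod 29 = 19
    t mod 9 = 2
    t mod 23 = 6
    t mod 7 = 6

From t ≡ 0 (mod 47) write t = 0 + 47s. Substituting into t ≡ 19 (mod 29) gives 47s ≡ 19 (mod 29), and since 18⁻¹ ≡ 21 (mod 29), s ≡ 22. Hence t ≡ 0 + 47·22 = 1034 (mod 1363).
From t ≡ 1034 (mod 1363) write t = 1034 + 1363s. Substituting into t ≡ 2 (mod 9) gives 1363s ≡ 3 (mod 9), and since 4⁻¹ ≡ 7 (mod 9), s ≡ 3. Hence t ≡ 1034 + 1363·3 = 5123 (mod 12267).
From t ≡ 5123 (mod 12267) write t = 5123 + 12267s. Substituting into t ≡ 6 (mod 23) gives 12267s ≡ 12 (mod 23), and since 8⁻¹ ≡ 3 (mod 23), s ≡ 13. Hence t ≡ 5123 + 12267·13 = 164594 (mod 282141).
From t ≡ 164594 (mod 282141) write t = 164594 + 282141s. Substituting into t ≡ 6 (mod 7) gives 282141s ≡ 3 (mod 7), and since 6⁻¹ ≡ 6 (mod 7), s ≡ 4. Hence t ≡ 164594 + 282141·4 = 1293158 (mod 1974987).

1293158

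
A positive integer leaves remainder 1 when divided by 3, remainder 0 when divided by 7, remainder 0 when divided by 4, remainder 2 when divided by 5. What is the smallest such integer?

The moduli are pairwise coprime; N = 3·7·4·5 = 420.
N/3 = 140; 140 ≡ 2 (mod 3); 2·2 ≡ 1, so inverse 2.
N/7 = 60; 60 ≡ 4 (mod 7); 4·2 ≡ 1, so inverse 2.
N/4 = 105; 105 ≡ 1 (mod 4), inverse 1.
N/5 = 84; 84 ≡ 4 (mod 5); 4·4 ≡ 1, so inverse 4.
t ≡ 1·140·2 + 0·60·2 + 0·105·1 + 2·84·4 = 952.
952 mod 420 = 112.

112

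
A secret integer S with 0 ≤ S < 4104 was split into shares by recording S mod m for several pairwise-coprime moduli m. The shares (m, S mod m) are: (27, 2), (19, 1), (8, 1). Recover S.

1217

The moduli are pairwise coprime; N = 27·19·8 = 4104.
N/27 = 152; 152 ≡ 17 (mod 27); 17·8 ≡ 1, so inverse 8.
N/19 = 216; 216 ≡ 7 (mod 19); 7·11 ≡ 1, so inverse 11.
N/8 = 513; 513 ≡ 1 (mod 8), inverse 1.
S ≡ 2·152·8 + 1·216·11 + 1·513·1 = 5321.
5321 mod 4104 = 1217.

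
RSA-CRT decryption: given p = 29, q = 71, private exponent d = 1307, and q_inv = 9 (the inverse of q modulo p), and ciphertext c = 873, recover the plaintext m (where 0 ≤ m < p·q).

d_p = d mod (p−1) = 1307 mod 28 = 19; d_q = d mod (q−1) = 47.
m₁ = c^(d_p) mod p: c ≡ 3 (mod 29), and 3^19 mod 29 = 18.
m₂ = c^(d_q) mod q: c ≡ 21 (mod 71), and 21^47 mod 71 = 47.
h = q_inv·(m₁ − m₂) mod p = 9·(18 − 47) mod 29 = 0.
m = m₂ + h·q = 47 + 0·71 = 47.

47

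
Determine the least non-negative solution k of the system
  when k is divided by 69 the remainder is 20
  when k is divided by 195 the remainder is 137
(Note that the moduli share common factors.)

917

Combine the congruences pairwise.
gcd(69, 195) = 3 and 3 | (137 − 20), so the pair is consistent; merging gives k ≡ 917 (mod 4485), where 4485 = lcm(69, 195).
The solution is unique modulo lcm(69, 195) = 4485.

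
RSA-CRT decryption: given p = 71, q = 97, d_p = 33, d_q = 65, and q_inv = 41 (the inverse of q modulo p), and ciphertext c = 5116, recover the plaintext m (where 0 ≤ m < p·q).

m₁ = c^(d_p) mod p: c ≡ 4 (mod 71), and 4^33 mod 71 = 40.
m₂ = c^(d_q) mod q: c ≡ 72 (mod 97), and 72^65 mod 97 = 95.
h = q_inv·(m₁ − m₂) mod p = 41·(40 − 95) mod 71 = 17.
m = m₂ + h·q = 95 + 17·97 = 1744.

1744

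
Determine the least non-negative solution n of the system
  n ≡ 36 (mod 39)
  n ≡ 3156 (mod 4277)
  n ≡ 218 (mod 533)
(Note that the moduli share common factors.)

439410

gcd(39, 4277) = 13 and 13 | (3156 − 36), so the pair is consistent; merging gives n ≡ 3156 (mod 12831), where 12831 = lcm(39, 4277).
gcd(12831, 533) = 13 and 13 | (218 − 3156), so the pair is consistent; merging gives n ≡ 439410 (mod 526071), where 526071 = lcm(12831, 533).
The solution is unique modulo lcm(39, 4277, 533) = 526071.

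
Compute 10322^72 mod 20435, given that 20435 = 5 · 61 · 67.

9456

Mod 5: 10322 ≡ 2; since 4 | 72, by Fermat 2^72 ≡ 1 (mod 5).
Mod 61: 10322 ≡ 13; by Fermat, exponent reduces to 72 mod 60 = 12; 13^12 ≡ 1 (mod 61).
Mod 67: 10322 ≡ 4; by Fermat, exponent reduces to 72 mod 66 = 6; 4^6 ≡ 9 (mod 67).
Combine by CRT: x ≡ 1 (mod 5), x ≡ 1 (mod 61), x ≡ 9 (mod 67) ⇒ x ≡ 9456 (mod 20435).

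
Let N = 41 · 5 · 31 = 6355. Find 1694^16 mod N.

Mod 41: 1694 ≡ 13; 13^16 ≡ 18 (mod 41).
Mod 5: 1694 ≡ 4; since 4 | 16, by Fermat 4^16 ≡ 1 (mod 5).
Mod 31: 1694 ≡ 20; 20^16 ≡ 20 (mod 31).
Combine by CRT: x ≡ 18 (mod 41), x ≡ 1 (mod 5), x ≡ 20 (mod 31) ⇒ x ≡ 4856 (mod 6355).

4856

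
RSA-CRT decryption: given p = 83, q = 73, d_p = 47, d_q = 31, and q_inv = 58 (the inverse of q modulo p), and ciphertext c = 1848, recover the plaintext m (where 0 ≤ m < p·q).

m₁ = c^(d_p) mod p: c ≡ 22 (mod 83), and 22^47 mod 83 = 5.
m₂ = c^(d_q) mod q: c ≡ 23 (mod 73), and 23^31 mod 73 = 61.
h = q_inv·(m₁ − m₂) mod p = 58·(5 − 61) mod 83 = 72.
m = m₂ + h·q = 61 + 72·73 = 5317.

5317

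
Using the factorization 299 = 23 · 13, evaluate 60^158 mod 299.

Mod 23: 60 ≡ 14; by Fermat, exponent reduces to 158 mod 22 = 4; 14^4 ≡ 6 (mod 23).
Mod 13: 60 ≡ 8; by Fermat, exponent reduces to 158 mod 12 = 2; 8^2 ≡ 12 (mod 13).
Combine by CRT: x ≡ 6 (mod 23), x ≡ 12 (mod 13) ⇒ x ≡ 259 (mod 299).

259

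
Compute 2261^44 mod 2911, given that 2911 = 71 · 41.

Mod 71: 2261 ≡ 60; 60^44 ≡ 10 (mod 71).
Mod 41: 2261 ≡ 6; by Fermat, exponent reduces to 44 mod 40 = 4; 6^4 ≡ 25 (mod 41).
Combine by CRT: x ≡ 10 (mod 71), x ≡ 25 (mod 41) ⇒ x ≡ 1501 (mod 2911).

1501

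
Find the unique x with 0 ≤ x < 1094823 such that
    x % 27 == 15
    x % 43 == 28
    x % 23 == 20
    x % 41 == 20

957165

The moduli are pairwise coprime; N = 27·43·23·41 = 1094823.
N/27 = 40549; 40549 ≡ 22 (mod 27); 22·16 ≡ 1, so inverse 16.
N/43 = 25461; 25461 ≡ 5 (mod 43); 5·26 ≡ 1, so inverse 26.
N/23 = 47601; 47601 ≡ 14 (mod 23); 14·5 ≡ 1, so inverse 5.
N/41 = 26703; 26703 ≡ 12 (mod 41); 12·24 ≡ 1, so inverse 24.
x ≡ 15·40549·16 + 28·25461·26 + 20·47601·5 + 20·26703·24 = 45844908.
45844908 mod 1094823 = 957165.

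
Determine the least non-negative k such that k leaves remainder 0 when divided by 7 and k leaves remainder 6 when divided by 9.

42

Combine the congruences pairwise.
From k ≡ 0 (mod 7) write k = 0 + 7t. Substituting into k ≡ 6 (mod 9) gives 7t ≡ 6 (mod 9), and since 7⁻¹ ≡ 4 (mod 9), t ≡ 6. Hence k ≡ 0 + 7·6 = 42 (mod 63).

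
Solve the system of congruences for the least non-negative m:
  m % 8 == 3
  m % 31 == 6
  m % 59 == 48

From m ≡ 3 (mod 8) write m = 3 + 8t. Substituting into m ≡ 6 (mod 31) gives 8t ≡ 3 (mod 31), and since 8⁻¹ ≡ 4 (mod 31), t ≡ 12. Hence m ≡ 3 + 8·12 = 99 (mod 248).
From m ≡ 99 (mod 248) write m = 99 + 248t. Substituting into m ≡ 48 (mod 59) gives 248t ≡ 8 (mod 59), and since 12⁻¹ ≡ 5 (mod 59), t ≡ 40. Hence m ≡ 99 + 248·40 = 10019 (mod 14632).

10019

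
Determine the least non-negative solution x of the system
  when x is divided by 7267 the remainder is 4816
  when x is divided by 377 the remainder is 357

193758

gcd(7267, 377) = 13 and 13 | (357 − 4816), so the pair is consistent; merging gives x ≡ 193758 (mod 210743), where 210743 = lcm(7267, 377).
The solution is unique modulo lcm(7267, 377) = 210743.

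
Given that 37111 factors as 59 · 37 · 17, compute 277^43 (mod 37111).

Mod 59: 277 ≡ 41; 41^43 ≡ 53 (mod 59).
Mod 37: 277 ≡ 18; by Fermat, exponent reduces to 43 mod 36 = 7; 18^7 ≡ 13 (mod 37).
Mod 17: 277 ≡ 5; by Fermat, exponent reduces to 43 mod 16 = 11; 5^11 ≡ 11 (mod 17).
Combine by CRT: x ≡ 53 (mod 59), x ≡ 13 (mod 37), x ≡ 11 (mod 17) ⇒ x ≡ 14036 (mod 37111).

14036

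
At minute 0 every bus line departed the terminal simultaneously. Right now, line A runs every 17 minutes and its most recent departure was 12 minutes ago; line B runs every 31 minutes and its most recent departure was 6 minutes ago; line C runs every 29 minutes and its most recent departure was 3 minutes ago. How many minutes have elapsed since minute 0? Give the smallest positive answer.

The moduli are pairwise coprime; N = 17·31·29 = 15283.
N/17 = 899; 899 ≡ 15 (mod 17); 15·8 ≡ 1, so inverse 8.
N/31 = 493; 493 ≡ 28 (mod 31); 28·10 ≡ 1, so inverse 10.
N/29 = 527; 527 ≡ 5 (mod 29); 5·6 ≡ 1, so inverse 6.
t ≡ 12·899·8 + 6·493·10 + 3·527·6 = 125370.
125370 mod 15283 = 3106.

3106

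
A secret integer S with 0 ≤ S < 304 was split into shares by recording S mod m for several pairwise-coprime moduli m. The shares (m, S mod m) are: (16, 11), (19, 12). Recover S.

107

From S ≡ 11 (mod 16) write S = 11 + 16t. Substituting into S ≡ 12 (mod 19) gives 16t ≡ 1 (mod 19), and since 16⁻¹ ≡ 6 (mod 19), t ≡ 6. Hence S ≡ 11 + 16·6 = 107 (mod 304).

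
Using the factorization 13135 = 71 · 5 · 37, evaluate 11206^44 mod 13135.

Mod 71: 11206 ≡ 59; 59^44 ≡ 50 (mod 71).
Mod 5: 11206 ≡ 1; since 4 | 44, by Fermat 1^44 ≡ 1 (mod 5).
Mod 37: 11206 ≡ 32; by Fermat, exponent reduces to 44 mod 36 = 8; 32^8 ≡ 16 (mod 37).
Combine by CRT: x ≡ 50 (mod 71), x ≡ 1 (mod 5), x ≡ 16 (mod 37) ⇒ x ≡ 2606 (mod 13135).

2606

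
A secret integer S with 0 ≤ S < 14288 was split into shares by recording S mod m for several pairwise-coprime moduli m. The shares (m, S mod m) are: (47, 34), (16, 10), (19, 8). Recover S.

From S ≡ 34 (mod 47) write S = 34 + 47t. Substituting into S ≡ 10 (mod 16) gives 47t ≡ 8 (mod 16), and since 15⁻¹ ≡ 15 (mod 16), t ≡ 8. Hence S ≡ 34 + 47·8 = 410 (mod 752).
From S ≡ 410 (mod 752) write S = 410 + 752t. Substituting into S ≡ 8 (mod 19) gives 752t ≡ 16 (mod 19), and since 11⁻¹ ≡ 7 (mod 19), t ≡ 17. Hence S ≡ 410 + 752·17 = 13194 (mod 14288).

13194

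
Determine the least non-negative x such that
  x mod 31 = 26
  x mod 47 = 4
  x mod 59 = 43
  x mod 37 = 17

1116677

The moduli are pairwise coprime; N = 31·47·59·37 = 3180631.
N/31 = 102601; 102601 ≡ 22 (mod 31); 22·24 ≡ 1, so inverse 24.
N/47 = 67673; 67673 ≡ 40 (mod 47); 40·20 ≡ 1, so inverse 20.
N/59 = 53909; 53909 ≡ 42 (mod 59); 42·52 ≡ 1, so inverse 52.
N/37 = 85963; 85963 ≡ 12 (mod 37); 12·34 ≡ 1, so inverse 34.
x ≡ 26·102601·24 + 4·67673·20 + 43·53909·52 + 17·85963·34 = 239664002.
239664002 mod 3180631 = 1116677.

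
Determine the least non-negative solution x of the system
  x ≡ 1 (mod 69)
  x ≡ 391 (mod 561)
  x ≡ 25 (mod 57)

165325

Combine the congruences pairwise.
gcd(69, 561) = 3 and 3 | (391 − 1), so the pair is consistent; merging gives x ≡ 10489 (mod 12903), where 12903 = lcm(69, 561).
gcd(12903, 57) = 3 and 3 | (25 − 10489), so the pair is consistent; merging gives x ≡ 165325 (mod 245157), where 245157 = lcm(12903, 57).
The solution is unique modulo lcm(69, 561, 57) = 245157.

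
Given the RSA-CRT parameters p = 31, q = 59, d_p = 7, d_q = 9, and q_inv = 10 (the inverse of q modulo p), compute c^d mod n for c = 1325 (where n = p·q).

m₁ = c^(d_p) mod p: c ≡ 23 (mod 31), and 23^7 mod 31 = 29.
m₂ = c^(d_q) mod q: c ≡ 27 (mod 59), and 27^9 mod 59 = 46.
h = q_inv·(m₁ − m₂) mod p = 10·(29 − 46) mod 31 = 16.
m = m₂ + h·q = 46 + 16·59 = 990.

990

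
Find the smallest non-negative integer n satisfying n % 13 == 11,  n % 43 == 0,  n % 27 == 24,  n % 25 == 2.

From n ≡ 11 (mod 13) write n = 11 + 13t. Substituting into n ≡ 0 (mod 43) gives 13t ≡ 32 (mod 43), and since 13⁻¹ ≡ 10 (mod 43), t ≡ 19. Hence n ≡ 11 + 13·19 = 258 (mod 559).
From n ≡ 258 (mod 559) write n = 258 + 559t. Substituting into n ≡ 24 (mod 27) gives 559t ≡ 9 (mod 27), and since 19⁻¹ ≡ 10 (mod 27), t ≡ 9. Hence n ≡ 258 + 559·9 = 5289 (mod 15093).
From n ≡ 5289 (mod 15093) write n = 5289 + 15093t. Substituting into n ≡ 2 (mod 25) gives 15093t ≡ 13 (mod 25), and since 18⁻¹ ≡ 7 (mod 25), t ≡ 16. Hence n ≡ 5289 + 15093·16 = 246777 (mod 377325).

246777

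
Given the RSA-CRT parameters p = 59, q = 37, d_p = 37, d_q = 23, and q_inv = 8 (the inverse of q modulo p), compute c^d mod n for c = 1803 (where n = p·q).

m₁ = c^(d_p) mod p: c ≡ 33 (mod 59), and 33^37 mod 59 = 31.
m₂ = c^(d_q) mod q: c ≡ 27 (mod 37), and 27^23 mod 37 = 11.
h = q_inv·(m₁ − m₂) mod p = 8·(31 − 11) mod 59 = 42.
m = m₂ + h·q = 11 + 42·37 = 1565.

1565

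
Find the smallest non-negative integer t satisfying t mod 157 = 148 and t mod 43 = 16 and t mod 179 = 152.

From t ≡ 148 (mod 157) write t = 148 + 157s. Substituting into t ≡ 16 (mod 43) gives 157s ≡ 40 (mod 43), and since 28⁻¹ ≡ 20 (mod 43), s ≡ 26. Hence t ≡ 148 + 157·26 = 4230 (mod 6751).
From t ≡ 4230 (mod 6751) write t = 4230 + 6751s. Substituting into t ≡ 152 (mod 179) gives 6751s ≡ 39 (mod 179), and since 128⁻¹ ≡ 7 (mod 179), s ≡ 94. Hence t ≡ 4230 + 6751·94 = 638824 (mod 1208429).

638824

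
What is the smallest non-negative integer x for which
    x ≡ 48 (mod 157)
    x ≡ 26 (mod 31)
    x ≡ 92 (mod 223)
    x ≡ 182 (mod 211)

134220447

From x ≡ 48 (mod 157) write x = 48 + 157t. Substituting into x ≡ 26 (mod 31) gives 157t ≡ 9 (mod 31), and since 2⁻¹ ≡ 16 (mod 31), t ≡ 20. Hence x ≡ 48 + 157·20 = 3188 (mod 4867).
From x ≡ 3188 (mod 4867) write x = 3188 + 4867t. Substituting into x ≡ 92 (mod 223) gives 4867t ≡ 26 (mod 223), and since 184⁻¹ ≡ 40 (mod 223), t ≡ 148. Hence x ≡ 3188 + 4867·148 = 723504 (mod 1085341).
From x ≡ 723504 (mod 1085341) write x = 723504 + 1085341t. Substituting into x ≡ 182 (mod 211) gives 1085341t ≡ 197 (mod 211), and since 168⁻¹ ≡ 157 (mod 211), t ≡ 123. Hence x ≡ 723504 + 1085341·123 = 134220447 (mod 229006951).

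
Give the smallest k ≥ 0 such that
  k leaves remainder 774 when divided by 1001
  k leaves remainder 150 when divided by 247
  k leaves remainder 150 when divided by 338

257030

Combine the congruences pairwise.
gcd(1001, 247) = 13 and 13 | (150 − 774), so the pair is consistent; merging gives k ≡ 9783 (mod 19019), where 19019 = lcm(1001, 247).
gcd(19019, 338) = 13 and 13 | (150 − 9783), so the pair is consistent; merging gives k ≡ 257030 (mod 494494), where 494494 = lcm(19019, 338).
The solution is unique modulo lcm(1001, 247, 338) = 494494.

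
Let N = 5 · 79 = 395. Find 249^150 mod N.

301

Mod 5: 249 ≡ 4; by Fermat, exponent reduces to 150 mod 4 = 2; 4^2 ≡ 1 (mod 5).
Mod 79: 249 ≡ 12; by Fermat, exponent reduces to 150 mod 78 = 72; 12^72 ≡ 64 (mod 79).
Combine by CRT: x ≡ 1 (mod 5), x ≡ 64 (mod 79) ⇒ x ≡ 301 (mod 395).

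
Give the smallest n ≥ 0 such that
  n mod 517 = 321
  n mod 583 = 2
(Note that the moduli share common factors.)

25654

Combine the congruences pairwise.
gcd(517, 583) = 11 and 11 | (2 − 321), so the pair is consistent; merging gives n ≡ 25654 (mod 27401), where 27401 = lcm(517, 583).
The solution is unique modulo lcm(517, 583) = 27401.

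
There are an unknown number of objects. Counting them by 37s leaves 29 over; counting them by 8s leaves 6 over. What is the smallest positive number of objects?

214

From N ≡ 29 (mod 37) write N = 29 + 37t. Substituting into N ≡ 6 (mod 8) gives 37t ≡ 1 (mod 8), and since 5⁻¹ ≡ 5 (mod 8), t ≡ 5. Hence N ≡ 29 + 37·5 = 214 (mod 296).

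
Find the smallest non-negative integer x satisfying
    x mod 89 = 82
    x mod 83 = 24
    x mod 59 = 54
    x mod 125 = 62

The moduli are pairwise coprime; N = 89·83·59·125 = 54479125.
N/89 = 612125; 612125 ≡ 72 (mod 89); 72·68 ≡ 1, so inverse 68.
N/83 = 656375; 656375 ≡ 11 (mod 83); 11·68 ≡ 1, so inverse 68.
N/59 = 923375; 923375 ≡ 25 (mod 59); 25·26 ≡ 1, so inverse 26.
N/125 = 435833; 435833 ≡ 83 (mod 125); 83·122 ≡ 1, so inverse 122.
x ≡ 82·612125·68 + 24·656375·68 + 54·923375·26 + 62·435833·122 = 9077472312.
9077472312 mod 54479125 = 33937562.

33937562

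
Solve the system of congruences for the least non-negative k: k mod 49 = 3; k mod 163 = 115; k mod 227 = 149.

438259

The moduli are pairwise coprime; N = 49·163·227 = 1813049.
N/49 = 37001; 37001 ≡ 6 (mod 49); 6·41 ≡ 1, so inverse 41.
N/163 = 11123; 11123 ≡ 39 (mod 163); 39·46 ≡ 1, so inverse 46.
N/227 = 7987; 7987 ≡ 42 (mod 227); 42·200 ≡ 1, so inverse 200.
k ≡ 3·37001·41 + 115·11123·46 + 149·7987·200 = 301404393.
301404393 mod 1813049 = 438259.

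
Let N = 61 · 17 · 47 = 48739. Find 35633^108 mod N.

22628

Mod 61: 35633 ≡ 9; by Fermat, exponent reduces to 108 mod 60 = 48; 9^48 ≡ 58 (mod 61).
Mod 17: 35633 ≡ 1; by Fermat, exponent reduces to 108 mod 16 = 12; 1^12 ≡ 1 (mod 17).
Mod 47: 35633 ≡ 7; by Fermat, exponent reduces to 108 mod 46 = 16; 7^16 ≡ 21 (mod 47).
Combine by CRT: x ≡ 58 (mod 61), x ≡ 1 (mod 17), x ≡ 21 (mod 47) ⇒ x ≡ 22628 (mod 48739).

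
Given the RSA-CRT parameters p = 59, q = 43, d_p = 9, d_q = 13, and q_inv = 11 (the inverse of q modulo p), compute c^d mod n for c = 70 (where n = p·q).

1599

m₁ = c^(d_p) mod p: c ≡ 11 (mod 59), and 11^9 mod 59 = 6.
m₂ = c^(d_q) mod q: c ≡ 27 (mod 43), and 27^13 mod 43 = 8.
h = q_inv·(m₁ − m₂) mod p = 11·(6 − 8) mod 59 = 37.
m = m₂ + h·q = 8 + 37·43 = 1599.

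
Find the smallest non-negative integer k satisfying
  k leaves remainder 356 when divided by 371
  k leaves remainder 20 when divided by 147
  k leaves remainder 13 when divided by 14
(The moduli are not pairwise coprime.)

gcd(371, 147) = 7 and 7 | (20 − 356), so the pair is consistent; merging gives k ≡ 3695 (mod 7791), where 7791 = lcm(371, 147).
gcd(7791, 14) = 7 and 7 | (13 − 3695), so the pair is consistent; merging gives k ≡ 3695 (mod 15582), where 15582 = lcm(7791, 14).
The solution is unique modulo lcm(371, 147, 14) = 15582.

3695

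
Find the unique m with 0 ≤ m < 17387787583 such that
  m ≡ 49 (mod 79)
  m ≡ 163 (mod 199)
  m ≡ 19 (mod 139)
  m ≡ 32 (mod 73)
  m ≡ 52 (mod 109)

Combine the congruences pairwise.
From m ≡ 49 (mod 79) write m = 49 + 79t. Substituting into m ≡ 163 (mod 199) gives 79t ≡ 114 (mod 199), and since 79⁻¹ ≡ 131 (mod 199), t ≡ 9. Hence m ≡ 49 + 79·9 = 760 (mod 15721).
From m ≡ 760 (mod 15721) write m = 760 + 15721t. Substituting into m ≡ 19 (mod 139) gives 15721t ≡ 93 (mod 139), and since 14⁻¹ ≡ 10 (mod 139), t ≡ 96. Hence m ≡ 760 + 15721·96 = 1509976 (mod 2185219).
From m ≡ 1509976 (mod 2185219) write m = 1509976 + 2185219t. Substituting into m ≡ 32 (mod 73) gives 2185219t ≡ 61 (mod 73), and since 37⁻¹ ≡ 2 (mod 73), t ≡ 49. Hence m ≡ 1509976 + 2185219·49 = 108585707 (mod 159520987).
From m ≡ 108585707 (mod 159520987) write m = 108585707 + 159520987t. Substituting into m ≡ 52 (mod 109) gives 159520987t ≡ 36 (mod 109), and since 32⁻¹ ≡ 92 (mod 109), t ≡ 42. Hence m ≡ 108585707 + 159520987·42 = 6808467161 (mod 17387787583).

6808467161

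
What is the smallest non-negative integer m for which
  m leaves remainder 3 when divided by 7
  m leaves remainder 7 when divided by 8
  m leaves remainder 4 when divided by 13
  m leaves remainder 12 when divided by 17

From m ≡ 3 (mod 7) write m = 3 + 7t. Substituting into m ≡ 7 (mod 8) gives 7t ≡ 4 (mod 8), and since 7⁻¹ ≡ 7 (mod 8), t ≡ 4. Hence m ≡ 3 + 7·4 = 31 (mod 56).
From m ≡ 31 (mod 56) write m = 31 + 56t. Substituting into m ≡ 4 (mod 13) gives 56t ≡ 12 (mod 13), and since 4⁻¹ ≡ 10 (mod 13), t ≡ 3. Hence m ≡ 31 + 56·3 = 199 (mod 728).
From m ≡ 199 (mod 728) write m = 199 + 728t. Substituting into m ≡ 12 (mod 17) gives 728t ≡ 0 (mod 17), and since 14⁻¹ ≡ 11 (mod 17), t ≡ 0. Hence m ≡ 199 + 728·0 = 199 (mod 12376).

199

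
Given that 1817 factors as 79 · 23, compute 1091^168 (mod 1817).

Mod 79: 1091 ≡ 64; by Fermat, exponent reduces to 168 mod 78 = 12; 64^12 ≡ 21 (mod 79).
Mod 23: 1091 ≡ 10; by Fermat, exponent reduces to 168 mod 22 = 14; 10^14 ≡ 12 (mod 23).
Combine by CRT: x ≡ 21 (mod 79), x ≡ 12 (mod 23) ⇒ x ≡ 495 (mod 1817).

495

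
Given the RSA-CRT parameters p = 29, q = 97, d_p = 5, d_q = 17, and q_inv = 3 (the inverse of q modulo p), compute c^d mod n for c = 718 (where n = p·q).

m₁ = c^(d_p) mod p: c ≡ 22 (mod 29), and 22^5 mod 29 = 13.
m₂ = c^(d_q) mod q: c ≡ 39 (mod 97), and 39^17 mod 97 = 90.
h = q_inv·(m₁ − m₂) mod p = 3·(13 − 90) mod 29 = 1.
m = m₂ + h·q = 90 + 1·97 = 187.

187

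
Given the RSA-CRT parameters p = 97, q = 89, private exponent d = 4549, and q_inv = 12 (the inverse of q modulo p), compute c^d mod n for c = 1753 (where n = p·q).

7603

d_p = d mod (p−1) = 4549 mod 96 = 37; d_q = d mod (q−1) = 61.
m₁ = c^(d_p) mod p: c ≡ 7 (mod 97), and 7^37 mod 97 = 37.
m₂ = c^(d_q) mod q: c ≡ 62 (mod 89), and 62^61 mod 89 = 38.
h = q_inv·(m₁ − m₂) mod p = 12·(37 − 38) mod 97 = 85.
m = m₂ + h·q = 38 + 85·89 = 7603.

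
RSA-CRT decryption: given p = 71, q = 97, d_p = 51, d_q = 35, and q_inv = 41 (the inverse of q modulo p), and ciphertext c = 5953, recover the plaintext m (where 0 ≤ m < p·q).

m₁ = c^(d_p) mod p: c ≡ 60 (mod 71), and 60^51 mod 71 = 2.
m₂ = c^(d_q) mod q: c ≡ 36 (mod 97), and 36^35 mod 97 = 62.
h = q_inv·(m₁ − m₂) mod p = 41·(2 − 62) mod 71 = 25.
m = m₂ + h·q = 62 + 25·97 = 2487.

2487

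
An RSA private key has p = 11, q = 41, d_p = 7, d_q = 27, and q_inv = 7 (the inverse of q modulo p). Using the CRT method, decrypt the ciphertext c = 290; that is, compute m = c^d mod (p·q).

27

m₁ = c^(d_p) mod p: c ≡ 4 (mod 11), and 4^7 mod 11 = 5.
m₂ = c^(d_q) mod q: c ≡ 3 (mod 41), and 3^27 mod 41 = 27.
h = q_inv·(m₁ − m₂) mod p = 7·(5 − 27) mod 11 = 0.
m = m₂ + h·q = 27 + 0·41 = 27.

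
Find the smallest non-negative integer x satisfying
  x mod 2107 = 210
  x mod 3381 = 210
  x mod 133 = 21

2180955

gcd(2107, 3381) = 49 and 49 | (210 − 210), so the pair is consistent; merging gives x ≡ 210 (mod 145383), where 145383 = lcm(2107, 3381).
gcd(145383, 133) = 7 and 7 | (21 − 210), so the pair is consistent; merging gives x ≡ 2180955 (mod 2762277), where 2762277 = lcm(145383, 133).
The solution is unique modulo lcm(2107, 3381, 133) = 2762277.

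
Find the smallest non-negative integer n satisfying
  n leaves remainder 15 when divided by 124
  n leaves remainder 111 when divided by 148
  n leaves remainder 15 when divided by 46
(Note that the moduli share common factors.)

gcd(124, 148) = 4 and 4 | (111 − 15), so the pair is consistent; merging gives n ≡ 4107 (mod 4588), where 4588 = lcm(124, 148).
gcd(4588, 46) = 2 and 2 | (15 − 4107), so the pair is consistent; merging gives n ≡ 91279 (mod 105524), where 105524 = lcm(4588, 46).
The solution is unique modulo lcm(124, 148, 46) = 105524.

91279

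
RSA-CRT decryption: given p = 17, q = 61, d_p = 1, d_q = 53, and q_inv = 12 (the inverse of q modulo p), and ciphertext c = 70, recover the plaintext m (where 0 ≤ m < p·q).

m₁ = c^(d_p) mod p: c ≡ 2 (mod 17), and 2^1 mod 17 = 2.
m₂ = c^(d_q) mod q: c ≡ 9 (mod 61), and 9^53 mod 61 = 58.
h = q_inv·(m₁ − m₂) mod p = 12·(2 − 58) mod 17 = 8.
m = m₂ + h·q = 58 + 8·61 = 546.

546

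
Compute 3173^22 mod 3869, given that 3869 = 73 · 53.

2501

Mod 73: 3173 ≡ 34; 34^22 ≡ 19 (mod 73).
Mod 53: 3173 ≡ 46; 46^22 ≡ 10 (mod 53).
Combine by CRT: x ≡ 19 (mod 73), x ≡ 10 (mod 53) ⇒ x ≡ 2501 (mod 3869).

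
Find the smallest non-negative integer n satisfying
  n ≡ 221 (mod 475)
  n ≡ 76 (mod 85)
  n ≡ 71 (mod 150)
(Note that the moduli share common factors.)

gcd(475, 85) = 5 and 5 | (76 − 221), so the pair is consistent; merging gives n ≡ 4496 (mod 8075), where 8075 = lcm(475, 85).
gcd(8075, 150) = 25 and 25 | (71 − 4496), so the pair is consistent; merging gives n ≡ 28721 (mod 48450), where 48450 = lcm(8075, 150).
The solution is unique modulo lcm(475, 85, 150) = 48450.

28721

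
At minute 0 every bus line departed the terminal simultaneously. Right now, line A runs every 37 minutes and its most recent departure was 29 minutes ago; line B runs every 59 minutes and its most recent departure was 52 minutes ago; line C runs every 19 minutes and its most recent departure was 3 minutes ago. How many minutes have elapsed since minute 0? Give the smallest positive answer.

From t ≡ 29 (mod 37) write t = 29 + 37s. Substituting into t ≡ 52 (mod 59) gives 37s ≡ 23 (mod 59), and since 37⁻¹ ≡ 8 (mod 59), s ≡ 7. Hence t ≡ 29 + 37·7 = 288 (mod 2183).
From t ≡ 288 (mod 2183) write t = 288 + 2183s. Substituting into t ≡ 3 (mod 19) gives 2183s ≡ 0 (mod 19), and since 17⁻¹ ≡ 9 (mod 19), s ≡ 0. Hence t ≡ 288 + 2183·0 = 288 (mod 41477).

288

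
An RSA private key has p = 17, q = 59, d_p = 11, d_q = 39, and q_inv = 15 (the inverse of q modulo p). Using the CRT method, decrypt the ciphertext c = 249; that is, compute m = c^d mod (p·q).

318

m₁ = c^(d_p) mod p: c ≡ 11 (mod 17), and 11^11 mod 17 = 12.
m₂ = c^(d_q) mod q: c ≡ 13 (mod 59), and 13^39 mod 59 = 23.
h = q_inv·(m₁ − m₂) mod p = 15·(12 − 23) mod 17 = 5.
m = m₂ + h·q = 23 + 5·59 = 318.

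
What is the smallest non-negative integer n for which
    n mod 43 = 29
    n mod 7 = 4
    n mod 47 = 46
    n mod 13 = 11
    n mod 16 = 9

864329

From n ≡ 29 (mod 43) write n = 29 + 43t. Substituting into n ≡ 4 (mod 7) gives 43t ≡ 3 (mod 7), and since 1⁻¹ ≡ 1 (mod 7), t ≡ 3. Hence n ≡ 29 + 43·3 = 158 (mod 301).
From n ≡ 158 (mod 301) write n = 158 + 301t. Substituting into n ≡ 46 (mod 47) gives 301t ≡ 29 (mod 47), and since 19⁻¹ ≡ 5 (mod 47), t ≡ 4. Hence n ≡ 158 + 301·4 = 1362 (mod 14147).
From n ≡ 1362 (mod 14147) write n = 1362 + 14147t. Substituting into n ≡ 11 (mod 13) gives 14147t ≡ 1 (mod 13), and since 3⁻¹ ≡ 9 (mod 13), t ≡ 9. Hence n ≡ 1362 + 14147·9 = 128685 (mod 183911).
From n ≡ 128685 (mod 183911) write n = 128685 + 183911t. Substituting into n ≡ 9 (mod 16) gives 183911t ≡ 12 (mod 16), and since 7⁻¹ ≡ 7 (mod 16), t ≡ 4. Hence n ≡ 128685 + 183911·4 = 864329 (mod 2942576).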